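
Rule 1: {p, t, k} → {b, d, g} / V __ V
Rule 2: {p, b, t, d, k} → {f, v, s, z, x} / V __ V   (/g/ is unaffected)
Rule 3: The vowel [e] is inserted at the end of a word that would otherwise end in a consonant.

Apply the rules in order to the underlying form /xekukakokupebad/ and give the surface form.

Rule 1 (intervocalic voicing): /k/ is a voiceless stop between vowels /e/ and /u/, so it voices to [g]. /k/ is a voiceless stop between vowels /u/ and /a/, so it voices to [g]. /k/ is a voiceless stop between vowels /a/ and /o/, so it voices to [g]. /k/ is a voiceless stop between vowels /o/ and /u/, so it voices to [g]. /p/ is a voiceless stop between vowels /u/ and /e/, so it voices to [b]. /xekukakokupebad/ → xegugagogubebad.
Rule 2 (intervocalic spirantization): /b/ is a stop between vowels /u/ and /e/, so it spirantizes to the fricative [v]. /b/ is a stop between vowels /e/ and /a/, so it spirantizes to the fricative [v]. /xegugagogubebad/ → xegugagoguvevad.
Rule 3 (final e-epenthesis): the form ends in the consonant /d/, so [e] is inserted word-finally. /xegugagoguvevad/ → xegugagoguvevade.

xegugagoguvevade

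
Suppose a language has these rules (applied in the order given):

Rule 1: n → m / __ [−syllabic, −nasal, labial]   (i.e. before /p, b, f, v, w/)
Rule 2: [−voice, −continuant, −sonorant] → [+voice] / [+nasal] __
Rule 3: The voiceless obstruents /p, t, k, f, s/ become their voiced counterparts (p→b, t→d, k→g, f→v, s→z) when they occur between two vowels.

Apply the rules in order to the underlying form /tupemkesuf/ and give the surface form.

tubemgezuf

Rule 1 (nasal place assimilation): no segment meets the environment; /tupemkesuf/ is unchanged.
Rule 2 (post-nasal voicing): /k/ is a voiceless stop immediately after the nasal /m/, so it voices to [g]. /tupemkesuf/ → tupemgesuf.
Rule 3 (intervocalic voicing): /p/ is a voiceless obstruent between vowels /u/ and /e/, so it voices to [b]. /s/ is a voiceless obstruent between vowels /e/ and /u/, so it voices to [z]. /tupemgesuf/ → tubemgezuf.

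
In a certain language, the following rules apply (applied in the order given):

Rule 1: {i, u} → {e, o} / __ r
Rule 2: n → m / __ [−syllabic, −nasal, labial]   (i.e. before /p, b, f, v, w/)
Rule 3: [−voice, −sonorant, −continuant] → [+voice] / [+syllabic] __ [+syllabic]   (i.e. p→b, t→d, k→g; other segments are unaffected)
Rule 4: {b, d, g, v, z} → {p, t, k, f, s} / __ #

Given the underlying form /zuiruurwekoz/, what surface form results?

zueruorwegos

Rule 1 (pre-rhotic lowering): /i/ is a high vowel immediately before /r/, so it lowers to [e]. /u/ is a high vowel immediately before /r/, so it lowers to [o]. /zuiruurwekoz/ → zueruorwekoz.
Rule 2 (nasal place assimilation): no segment meets the environment; /zueruorwekoz/ is unchanged.
Rule 3 (intervocalic voicing): /k/ is a voiceless stop between vowels /e/ and /o/, so it voices to [g]. /zueruorwekoz/ → zueruorwegoz.
Rule 4 (final devoicing): /z/ is a voiced obstruent in word-final position, so it devoices to [s]. /zueruorwegoz/ → zueruorwegos.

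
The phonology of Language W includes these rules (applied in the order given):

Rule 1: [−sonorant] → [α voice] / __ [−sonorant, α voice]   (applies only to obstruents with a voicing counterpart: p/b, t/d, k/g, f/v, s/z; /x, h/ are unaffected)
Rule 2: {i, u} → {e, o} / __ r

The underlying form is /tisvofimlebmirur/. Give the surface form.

Rule 1 (regressive voicing assimilation): /s/ precedes the voiced obstruent /v/, so it voices to [z] by assimilation. /tisvofimlebmirur/ → tizvofimlebmirur.
Rule 2 (pre-rhotic lowering): /i/ is a high vowel immediately before /r/, so it lowers to [e]. /u/ is a high vowel immediately before /r/, so it lowers to [o]. /tizvofimlebmirur/ → tizvofimlebmeror.

tizvofimlebmeror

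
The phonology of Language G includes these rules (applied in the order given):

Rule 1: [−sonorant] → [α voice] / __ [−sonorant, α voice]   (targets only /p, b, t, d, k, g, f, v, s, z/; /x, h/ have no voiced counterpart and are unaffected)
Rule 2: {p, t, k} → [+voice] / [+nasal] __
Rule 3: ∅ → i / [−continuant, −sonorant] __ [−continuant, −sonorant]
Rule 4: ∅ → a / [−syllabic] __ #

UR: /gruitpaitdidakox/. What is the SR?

Rule 1 (regressive voicing assimilation): /t/ precedes the voiced obstruent /d/, so it voices to [d] by assimilation. /gruitpaitdidakox/ → gruitpaiddidakox.
Rule 2 (post-nasal voicing): no segment meets the environment; /gruitpaiddidakox/ is unchanged.
Rule 3 (stop-cluster i-epenthesis): /t/ and /p/ form a stop–stop cluster, so [i] is inserted between them. /d/ and /d/ form a stop–stop cluster, so [i] is inserted between them. /gruitpaiddidakox/ → gruitipaidididakox.
Rule 4 (final a-epenthesis): the form ends in the consonant /x/, so [a] is inserted word-finally. /gruitipaidididakox/ → gruitipaidididakoxa.

gruitipaidididakoxa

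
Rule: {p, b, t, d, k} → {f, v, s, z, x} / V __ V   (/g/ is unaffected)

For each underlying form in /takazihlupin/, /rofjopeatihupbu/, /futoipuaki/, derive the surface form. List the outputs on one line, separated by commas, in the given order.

taxazihlufin, rofjofeasihupbu, fusoifuaxi

/takazihlupin/: /k/ is a stop between vowels /a/ and /a/, so it spirantizes to the fricative [x]. /p/ is a stop between vowels /u/ and /i/, so it spirantizes to the fricative [f]. → [taxazihlufin].
/rofjopeatihupbu/: /p/ is a stop between vowels /o/ and /e/, so it spirantizes to the fricative [f]. /t/ is a stop between vowels /a/ and /i/, so it spirantizes to the fricative [s]. → [rofjofeasihupbu].
/futoipuaki/: /t/ is a stop between vowels /u/ and /o/, so it spirantizes to the fricative [s]. /p/ is a stop between vowels /i/ and /u/, so it spirantizes to the fricative [f]. /k/ is a stop between vowels /a/ and /i/, so it spirantizes to the fricative [x]. → [fusoifuaxi].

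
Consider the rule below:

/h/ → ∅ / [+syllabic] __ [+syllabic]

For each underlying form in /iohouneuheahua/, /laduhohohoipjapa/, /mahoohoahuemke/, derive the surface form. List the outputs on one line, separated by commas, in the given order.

/iohouneuheahua/: /h/ occurs between vowels /o/ and /o/, so it deletes. /h/ occurs between vowels /u/ and /e/, so it deletes. /h/ occurs between vowels /a/ and /u/, so it deletes. → [ioouneueaua].
/laduhohohoipjapa/: /h/ occurs between vowels /u/ and /o/, so it deletes. /h/ occurs between vowels /o/ and /o/, so it deletes. /h/ occurs between vowels /o/ and /o/, so it deletes. → [laduoooipjapa].
/mahoohoahuemke/: /h/ occurs between vowels /a/ and /o/, so it deletes. /h/ occurs between vowels /o/ and /o/, so it deletes. /h/ occurs between vowels /a/ and /u/, so it deletes. → [maoooauemke].

ioouneueaua, laduoooipjapa, maoooauemke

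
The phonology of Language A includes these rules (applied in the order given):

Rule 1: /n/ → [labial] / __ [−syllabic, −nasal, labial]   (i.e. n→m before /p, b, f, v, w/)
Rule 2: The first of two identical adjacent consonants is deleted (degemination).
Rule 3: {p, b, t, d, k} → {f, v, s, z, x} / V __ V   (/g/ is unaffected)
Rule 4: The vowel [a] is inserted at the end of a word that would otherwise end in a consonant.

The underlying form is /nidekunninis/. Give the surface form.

nizexuninisa

Rule 1 (nasal place assimilation): no segment meets the environment; /nidekunninis/ is unchanged.
Rule 2 (degemination): /nn/ is a geminate; the first /n/ deletes. /nidekunninis/ → nidekuninis.
Rule 3 (intervocalic spirantization): /d/ is a stop between vowels /i/ and /e/, so it spirantizes to the fricative [z]. /k/ is a stop between vowels /e/ and /u/, so it spirantizes to the fricative [x]. /nidekuninis/ → nizexuninis.
Rule 4 (final a-epenthesis): the form ends in the consonant /s/, so [a] is inserted word-finally. /nizexuninis/ → nizexuninisa.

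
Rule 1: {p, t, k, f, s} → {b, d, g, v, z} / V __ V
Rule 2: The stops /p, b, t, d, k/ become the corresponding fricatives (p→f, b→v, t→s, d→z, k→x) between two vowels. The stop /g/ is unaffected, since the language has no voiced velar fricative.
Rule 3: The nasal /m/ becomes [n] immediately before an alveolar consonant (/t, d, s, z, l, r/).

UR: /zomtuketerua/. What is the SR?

Rule 1 (intervocalic voicing): /k/ is a voiceless obstruent between vowels /u/ and /e/, so it voices to [g]. /t/ is a voiceless obstruent between vowels /e/ and /e/, so it voices to [d]. /zomtuketerua/ → zomtugederua.
Rule 2 (intervocalic spirantization): /d/ is a stop between vowels /e/ and /e/, so it spirantizes to the fricative [z]. /zomtugederua/ → zomtugezerua.
Rule 3 (nasal place assimilation): /m/ precedes the alveolar consonant /t/, so it assimilates in place to [n]. /zomtugezerua/ → zontugezerua.

zontugezerua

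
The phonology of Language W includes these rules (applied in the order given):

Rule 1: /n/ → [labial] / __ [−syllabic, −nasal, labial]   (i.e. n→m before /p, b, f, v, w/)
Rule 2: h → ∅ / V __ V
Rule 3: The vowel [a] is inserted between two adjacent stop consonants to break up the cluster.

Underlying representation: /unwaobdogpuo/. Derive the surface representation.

umwaobadogapuo

Rule 1 (nasal place assimilation): /n/ precedes the labial consonant /w/, so it assimilates in place to [m]. /unwaobdogpuo/ → umwaobdogpuo.
Rule 2 (intervocalic h-deletion): no segment meets the environment; /umwaobdogpuo/ is unchanged.
Rule 3 (stop-cluster a-epenthesis): /b/ and /d/ form a stop–stop cluster, so [a] is inserted between them. /g/ and /p/ form a stop–stop cluster, so [a] is inserted between them. /umwaobdogpuo/ → umwaobadogapuo.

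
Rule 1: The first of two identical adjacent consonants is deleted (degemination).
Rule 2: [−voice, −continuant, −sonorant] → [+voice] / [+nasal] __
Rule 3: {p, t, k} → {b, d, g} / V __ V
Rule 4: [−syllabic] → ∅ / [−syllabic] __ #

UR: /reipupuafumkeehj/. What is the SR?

reibubuafumgeeh

Rule 1 (degemination): no segment meets the environment; /reipupuafumkeehj/ is unchanged.
Rule 2 (post-nasal voicing): /k/ is a voiceless stop immediately after the nasal /m/, so it voices to [g]. /reipupuafumkeehj/ → reipupuafumgeehj.
Rule 3 (intervocalic voicing): /p/ is a voiceless stop between vowels /i/ and /u/, so it voices to [b]. /p/ is a voiceless stop between vowels /u/ and /u/, so it voices to [b]. /reipupuafumgeehj/ → reibubuafumgeehj.
Rule 4 (final cluster simplification): /j/ is the second consonant of a word-final cluster /hj/, so it deletes. /reibubuafumgeehj/ → reibubuafumgeeh.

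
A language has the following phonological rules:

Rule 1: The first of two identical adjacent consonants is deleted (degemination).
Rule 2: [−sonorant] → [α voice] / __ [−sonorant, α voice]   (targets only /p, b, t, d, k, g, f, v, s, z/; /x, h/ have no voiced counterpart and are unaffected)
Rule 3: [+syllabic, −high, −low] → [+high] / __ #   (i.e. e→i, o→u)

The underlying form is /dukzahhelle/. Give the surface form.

dugzaheli

Rule 1 (degemination): /hh/ is a geminate; the first /h/ deletes. /ll/ is a geminate; the first /l/ deletes. /dukzahhelle/ → dukzahele.
Rule 2 (regressive voicing assimilation): /k/ precedes the voiced obstruent /z/, so it voices to [g] by assimilation. /dukzahele/ → dugzahele.
Rule 3 (final vowel raising): /e/ is a mid vowel in word-final position, so it raises to [i]. /dugzahele/ → dugzaheli.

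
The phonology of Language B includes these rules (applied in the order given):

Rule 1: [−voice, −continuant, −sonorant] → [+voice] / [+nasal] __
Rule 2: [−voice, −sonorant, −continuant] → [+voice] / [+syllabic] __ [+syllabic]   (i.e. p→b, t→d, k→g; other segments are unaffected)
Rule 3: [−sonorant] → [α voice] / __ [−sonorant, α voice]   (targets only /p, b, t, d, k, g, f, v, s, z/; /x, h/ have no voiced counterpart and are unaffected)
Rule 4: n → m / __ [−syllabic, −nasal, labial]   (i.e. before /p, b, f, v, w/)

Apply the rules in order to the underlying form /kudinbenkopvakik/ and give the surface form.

Rule 1 (post-nasal voicing): /k/ is a voiceless stop immediately after the nasal /n/, so it voices to [g]. /kudinbenkopvakik/ → kudinbengopvakik.
Rule 2 (intervocalic voicing): /k/ is a voiceless stop between vowels /a/ and /i/, so it voices to [g]. /kudinbengopvakik/ → kudinbengopvagik.
Rule 3 (regressive voicing assimilation): /p/ precedes the voiced obstruent /v/, so it voices to [b] by assimilation. /kudinbengopvagik/ → kudinbengobvagik.
Rule 4 (nasal place assimilation): /n/ precedes the labial consonant /b/, so it assimilates in place to [m]. /kudinbengobvagik/ → kudimbengobvagik.

kudimbengobvagik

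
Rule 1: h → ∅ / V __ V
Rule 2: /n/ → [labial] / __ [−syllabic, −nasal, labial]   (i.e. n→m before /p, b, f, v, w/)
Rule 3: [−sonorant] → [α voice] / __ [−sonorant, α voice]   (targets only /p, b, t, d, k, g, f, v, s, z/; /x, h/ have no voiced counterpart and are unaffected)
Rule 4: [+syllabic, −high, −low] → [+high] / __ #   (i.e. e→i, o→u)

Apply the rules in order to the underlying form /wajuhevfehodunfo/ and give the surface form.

wajueffeodumfu

Rule 1 (intervocalic h-deletion): /h/ occurs between vowels /u/ and /e/, so it deletes. /h/ occurs between vowels /e/ and /o/, so it deletes. /wajuhevfehodunfo/ → wajuevfeodunfo.
Rule 2 (nasal place assimilation): /n/ precedes the labial consonant /f/, so it assimilates in place to [m]. /wajuevfeodunfo/ → wajuevfeodumfo.
Rule 3 (regressive voicing assimilation): /v/ precedes the voiceless obstruent /f/, so it devoices to [f] by assimilation. /wajuevfeodumfo/ → wajueffeodumfo.
Rule 4 (final vowel raising): /o/ is a mid vowel in word-final position, so it raises to [u]. /wajueffeodumfo/ → wajueffeodumfu.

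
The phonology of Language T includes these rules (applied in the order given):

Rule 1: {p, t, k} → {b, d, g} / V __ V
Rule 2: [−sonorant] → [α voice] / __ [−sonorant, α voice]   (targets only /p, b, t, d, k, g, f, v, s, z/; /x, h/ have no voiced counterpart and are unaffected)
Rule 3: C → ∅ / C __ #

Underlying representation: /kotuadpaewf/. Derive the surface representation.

koduatpaew

Rule 1 (intervocalic voicing): /t/ is a voiceless stop between vowels /o/ and /u/, so it voices to [d]. /kotuadpaewf/ → koduadpaewf.
Rule 2 (regressive voicing assimilation): /d/ precedes the voiceless obstruent /p/, so it devoices to [t] by assimilation. /koduadpaewf/ → koduatpaewf.
Rule 3 (final cluster simplification): /f/ is the second consonant of a word-final cluster /wf/, so it deletes. /koduatpaewf/ → koduatpaew.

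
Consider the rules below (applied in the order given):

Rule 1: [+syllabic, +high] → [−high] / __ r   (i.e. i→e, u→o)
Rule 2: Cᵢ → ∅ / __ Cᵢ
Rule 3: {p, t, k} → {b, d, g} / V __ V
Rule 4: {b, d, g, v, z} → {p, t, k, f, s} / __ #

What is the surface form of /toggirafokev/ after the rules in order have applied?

Rule 1 (pre-rhotic lowering): /i/ is a high vowel immediately before /r/, so it lowers to [e]. /toggirafokev/ → toggerafokev.
Rule 2 (degemination): /gg/ is a geminate; the first /g/ deletes. /toggerafokev/ → togerafokev.
Rule 3 (intervocalic voicing): /k/ is a voiceless stop between vowels /o/ and /e/, so it voices to [g]. /togerafokev/ → togerafogev.
Rule 4 (final devoicing): /v/ is a voiced obstruent in word-final position, so it devoices to [f]. /togerafogev/ → togerafogef.

togerafogef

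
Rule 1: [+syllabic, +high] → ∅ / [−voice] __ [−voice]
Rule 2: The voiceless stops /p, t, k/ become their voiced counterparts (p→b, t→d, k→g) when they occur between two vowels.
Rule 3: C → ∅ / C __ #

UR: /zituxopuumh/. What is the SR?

zitxobuum

Rule 1 (high vowel syncope): /u/ is a high vowel flanked by voiceless consonants /t/ and /x/, so it deletes. /zituxopuumh/ → zitxopuumh.
Rule 2 (intervocalic voicing): /p/ is a voiceless stop between vowels /o/ and /u/, so it voices to [b]. /zitxopuumh/ → zitxobuumh.
Rule 3 (final cluster simplification): /h/ is the second consonant of a word-final cluster /mh/, so it deletes. /zitxobuumh/ → zitxobuum.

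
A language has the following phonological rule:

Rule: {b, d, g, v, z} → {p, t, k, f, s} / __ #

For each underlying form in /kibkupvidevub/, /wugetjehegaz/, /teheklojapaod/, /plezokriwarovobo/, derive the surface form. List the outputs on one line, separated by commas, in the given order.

/kibkupvidevub/: /b/ is a voiced obstruent in word-final position, so it devoices to [p]. → [kibkupvidevup].
/wugetjehegaz/: /z/ is a voiced obstruent in word-final position, so it devoices to [s]. → [wugetjehegas].
/teheklojapaod/: /d/ is a voiced obstruent in word-final position, so it devoices to [t]. → [teheklojapaot].
/plezokriwarovobo/: the rule's environment is not met; surfaces unchanged as [plezokriwarovobo].

kibkupvidevup, wugetjehegas, teheklojapaot, plezokriwarovobo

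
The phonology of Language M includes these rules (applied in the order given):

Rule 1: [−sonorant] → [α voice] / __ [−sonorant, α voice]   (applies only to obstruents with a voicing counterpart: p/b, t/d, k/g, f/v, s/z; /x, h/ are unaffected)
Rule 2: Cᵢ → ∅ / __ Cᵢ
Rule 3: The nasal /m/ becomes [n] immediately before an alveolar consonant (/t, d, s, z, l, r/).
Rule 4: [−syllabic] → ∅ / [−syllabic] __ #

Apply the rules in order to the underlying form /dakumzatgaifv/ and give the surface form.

Rule 1 (regressive voicing assimilation): /t/ precedes the voiced obstruent /g/, so it voices to [d] by assimilation. /f/ precedes the voiced obstruent /v/, so it voices to [v] by assimilation. /dakumzatgaifv/ → dakumzadgaivv.
Rule 2 (degemination): /vv/ is a geminate; the first /v/ deletes. /dakumzadgaivv/ → dakumzadgaiv.
Rule 3 (nasal place assimilation): /m/ precedes the alveolar consonant /z/, so it assimilates in place to [n]. /dakumzadgaiv/ → dakunzadgaiv.
Rule 4 (final cluster simplification): no segment meets the environment; /dakunzadgaiv/ is unchanged.

dakunzadgaiv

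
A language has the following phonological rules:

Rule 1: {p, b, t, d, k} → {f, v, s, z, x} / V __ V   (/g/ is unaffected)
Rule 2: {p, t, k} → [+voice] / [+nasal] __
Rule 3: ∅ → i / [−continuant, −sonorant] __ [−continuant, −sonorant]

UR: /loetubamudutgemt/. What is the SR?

loesuvamuzutigemd

Rule 1 (intervocalic spirantization): /t/ is a stop between vowels /e/ and /u/, so it spirantizes to the fricative [s]. /b/ is a stop between vowels /u/ and /a/, so it spirantizes to the fricative [v]. /d/ is a stop between vowels /u/ and /u/, so it spirantizes to the fricative [z]. /loetubamudutgemt/ → loesuvamuzutgemt.
Rule 2 (post-nasal voicing): /t/ is a voiceless stop immediately after the nasal /m/, so it voices to [d]. /loesuvamuzutgemt/ → loesuvamuzutgemd.
Rule 3 (stop-cluster i-epenthesis): /t/ and /g/ form a stop–stop cluster, so [i] is inserted between them. /loesuvamuzutgemd/ → loesuvamuzutigemd.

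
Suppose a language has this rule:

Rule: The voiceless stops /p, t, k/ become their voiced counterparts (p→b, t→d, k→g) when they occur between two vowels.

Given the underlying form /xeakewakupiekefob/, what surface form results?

/k/ is a voiceless stop between vowels /a/ and /e/, so it voices to [g].
/k/ is a voiceless stop between vowels /a/ and /u/, so it voices to [g].
/p/ is a voiceless stop between vowels /u/ and /i/, so it voices to [b].
/k/ is a voiceless stop between vowels /e/ and /e/, so it voices to [g].
Surface form: [xeagewagubiegefob].

xeagewagubiegefob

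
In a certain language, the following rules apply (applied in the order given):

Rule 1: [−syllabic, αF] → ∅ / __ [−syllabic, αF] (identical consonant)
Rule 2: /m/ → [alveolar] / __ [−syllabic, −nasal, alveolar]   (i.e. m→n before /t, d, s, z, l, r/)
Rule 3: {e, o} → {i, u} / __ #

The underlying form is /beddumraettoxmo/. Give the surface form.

bedunraetoxmu

Rule 1 (degemination): /dd/ is a geminate; the first /d/ deletes. /tt/ is a geminate; the first /t/ deletes. /beddumraettoxmo/ → bedumraetoxmo.
Rule 2 (nasal place assimilation): /m/ precedes the alveolar consonant /r/, so it assimilates in place to [n]. /bedumraetoxmo/ → bedunraetoxmo.
Rule 3 (final vowel raising): /o/ is a mid vowel in word-final position, so it raises to [u]. /bedunraetoxmo/ → bedunraetoxmu.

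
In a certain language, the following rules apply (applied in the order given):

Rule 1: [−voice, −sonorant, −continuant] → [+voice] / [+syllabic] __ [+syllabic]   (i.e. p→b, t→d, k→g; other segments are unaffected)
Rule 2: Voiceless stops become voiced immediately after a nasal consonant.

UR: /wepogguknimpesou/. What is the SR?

Rule 1 (intervocalic voicing): /p/ is a voiceless stop between vowels /e/ and /o/, so it voices to [b]. /wepogguknimpesou/ → webogguknimpesou.
Rule 2 (post-nasal voicing): /p/ is a voiceless stop immediately after the nasal /m/, so it voices to [b]. /webogguknimpesou/ → webogguknimbesou.

webogguknimbesou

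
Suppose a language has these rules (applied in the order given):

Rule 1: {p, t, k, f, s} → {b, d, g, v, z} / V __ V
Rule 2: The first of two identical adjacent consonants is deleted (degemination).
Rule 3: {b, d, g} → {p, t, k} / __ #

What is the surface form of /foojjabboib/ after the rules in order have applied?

Rule 1 (intervocalic voicing): no segment meets the environment; /foojjabboib/ is unchanged.
Rule 2 (degemination): /jj/ is a geminate; the first /j/ deletes. /bb/ is a geminate; the first /b/ deletes. /foojjabboib/ → foojaboib.
Rule 3 (final devoicing): /b/ is a voiced stop in word-final position, so it devoices to [p]. /foojaboib/ → foojaboip.

foojaboip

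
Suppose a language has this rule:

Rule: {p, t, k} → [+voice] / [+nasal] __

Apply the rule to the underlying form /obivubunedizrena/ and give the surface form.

No segment of /obivubunedizrena/ meets the structural description of the rule, so the form surfaces unchanged.

obivubunedizrena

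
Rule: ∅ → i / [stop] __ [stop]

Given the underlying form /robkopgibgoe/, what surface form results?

/b/ and /k/ form a stop–stop cluster, so [i] is inserted between them.
/p/ and /g/ form a stop–stop cluster, so [i] is inserted between them.
/b/ and /g/ form a stop–stop cluster, so [i] is inserted between them.
Surface form: [robikopigibigoe].

robikopigibigoe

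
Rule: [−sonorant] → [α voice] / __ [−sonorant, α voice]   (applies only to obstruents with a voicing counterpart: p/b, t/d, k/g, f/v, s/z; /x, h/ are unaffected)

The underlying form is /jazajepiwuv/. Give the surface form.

jazajepiwuv

No segment of /jazajepiwuv/ meets the structural description of the rule, so the form surfaces unchanged.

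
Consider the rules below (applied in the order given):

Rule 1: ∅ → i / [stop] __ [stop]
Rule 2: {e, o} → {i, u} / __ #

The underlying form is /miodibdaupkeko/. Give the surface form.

miodibidaupikeku

Rule 1 (stop-cluster i-epenthesis): /b/ and /d/ form a stop–stop cluster, so [i] is inserted between them. /p/ and /k/ form a stop–stop cluster, so [i] is inserted between them. /miodibdaupkeko/ → miodibidaupikeko.
Rule 2 (final vowel raising): /o/ is a mid vowel in word-final position, so it raises to [u]. /miodibidaupikeko/ → miodibidaupikeku.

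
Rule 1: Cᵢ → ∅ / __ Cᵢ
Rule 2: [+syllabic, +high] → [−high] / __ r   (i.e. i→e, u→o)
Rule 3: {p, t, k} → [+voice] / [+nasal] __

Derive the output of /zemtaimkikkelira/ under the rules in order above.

zemdaimgikelera

Rule 1 (degemination): /kk/ is a geminate; the first /k/ deletes. /zemtaimkikkelira/ → zemtaimkikelira.
Rule 2 (pre-rhotic lowering): /i/ is a high vowel immediately before /r/, so it lowers to [e]. /zemtaimkikelira/ → zemtaimkikelera.
Rule 3 (post-nasal voicing): /t/ is a voiceless stop immediately after the nasal /m/, so it voices to [d]. /k/ is a voiceless stop immediately after the nasal /m/, so it voices to [g]. /zemtaimkikelera/ → zemdaimgikelera.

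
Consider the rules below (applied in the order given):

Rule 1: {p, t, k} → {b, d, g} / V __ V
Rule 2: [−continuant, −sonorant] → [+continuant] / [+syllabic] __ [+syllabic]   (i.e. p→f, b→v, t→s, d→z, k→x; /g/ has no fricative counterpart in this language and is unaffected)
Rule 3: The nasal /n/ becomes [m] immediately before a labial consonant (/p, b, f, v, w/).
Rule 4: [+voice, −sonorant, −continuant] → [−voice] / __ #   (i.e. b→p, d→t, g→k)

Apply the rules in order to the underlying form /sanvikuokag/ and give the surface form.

Rule 1 (intervocalic voicing): /k/ is a voiceless stop between vowels /i/ and /u/, so it voices to [g]. /k/ is a voiceless stop between vowels /o/ and /a/, so it voices to [g]. /sanvikuokag/ → sanviguogag.
Rule 2 (intervocalic spirantization): no segment meets the environment; /sanviguogag/ is unchanged.
Rule 3 (nasal place assimilation): /n/ precedes the labial consonant /v/, so it assimilates in place to [m]. /sanviguogag/ → samviguogag.
Rule 4 (final devoicing): /g/ is a voiced stop in word-final position, so it devoices to [k]. /samviguogag/ → samviguogak.

samviguogak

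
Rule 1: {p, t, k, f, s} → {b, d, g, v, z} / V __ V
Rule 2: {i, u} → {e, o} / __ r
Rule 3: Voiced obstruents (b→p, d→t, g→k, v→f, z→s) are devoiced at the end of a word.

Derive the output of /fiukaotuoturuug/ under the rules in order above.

fiugaoduodoruuk

Rule 1 (intervocalic voicing): /k/ is a voiceless obstruent between vowels /u/ and /a/, so it voices to [g]. /t/ is a voiceless obstruent between vowels /o/ and /u/, so it voices to [d]. /t/ is a voiceless obstruent between vowels /o/ and /u/, so it voices to [d]. /fiukaotuoturuug/ → fiugaoduoduruug.
Rule 2 (pre-rhotic lowering): /u/ is a high vowel immediately before /r/, so it lowers to [o]. /fiugaoduoduruug/ → fiugaoduodoruug.
Rule 3 (final devoicing): /g/ is a voiced obstruent in word-final position, so it devoices to [k]. /fiugaoduodoruug/ → fiugaoduodoruuk.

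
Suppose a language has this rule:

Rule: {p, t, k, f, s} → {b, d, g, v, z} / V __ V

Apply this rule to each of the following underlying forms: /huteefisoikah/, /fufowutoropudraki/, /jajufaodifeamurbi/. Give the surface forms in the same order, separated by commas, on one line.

hudeevizoigah, fuvowudorobudragi, jajuvaodiveamurbi

/huteefisoikah/: /t/ is a voiceless obstruent between vowels /u/ and /e/, so it voices to [d]. /f/ is a voiceless obstruent between vowels /e/ and /i/, so it voices to [v]. /s/ is a voiceless obstruent between vowels /i/ and /o/, so it voices to [z]. /k/ is a voiceless obstruent between vowels /i/ and /a/, so it voices to [g]. → [hudeevizoigah].
/fufowutoropudraki/: /f/ is a voiceless obstruent between vowels /u/ and /o/, so it voices to [v]. /t/ is a voiceless obstruent between vowels /u/ and /o/, so it voices to [d]. /p/ is a voiceless obstruent between vowels /o/ and /u/, so it voices to [b]. /k/ is a voiceless obstruent between vowels /a/ and /i/, so it voices to [g]. → [fuvowudorobudragi].
/jajufaodifeamurbi/: /f/ is a voiceless obstruent between vowels /u/ and /a/, so it voices to [v]. /f/ is a voiceless obstruent between vowels /i/ and /e/, so it voices to [v]. → [jajuvaodiveamurbi].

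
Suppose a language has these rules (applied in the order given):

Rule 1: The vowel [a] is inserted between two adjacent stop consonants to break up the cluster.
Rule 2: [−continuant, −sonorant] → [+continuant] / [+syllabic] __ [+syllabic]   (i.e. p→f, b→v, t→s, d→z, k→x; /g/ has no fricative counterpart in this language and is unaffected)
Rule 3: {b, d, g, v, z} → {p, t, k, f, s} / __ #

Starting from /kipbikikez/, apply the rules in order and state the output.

Rule 1 (stop-cluster a-epenthesis): /p/ and /b/ form a stop–stop cluster, so [a] is inserted between them. /kipbikikez/ → kipabikikez.
Rule 2 (intervocalic spirantization): /p/ is a stop between vowels /i/ and /a/, so it spirantizes to the fricative [f]. /b/ is a stop between vowels /a/ and /i/, so it spirantizes to the fricative [v]. /k/ is a stop between vowels /i/ and /i/, so it spirantizes to the fricative [x]. /k/ is a stop between vowels /i/ and /e/, so it spirantizes to the fricative [x]. /kipabikikez/ → kifavixixez.
Rule 3 (final devoicing): /z/ is a voiced obstruent in word-final position, so it devoices to [s]. /kifavixixez/ → kifavixixes.

kifavixixes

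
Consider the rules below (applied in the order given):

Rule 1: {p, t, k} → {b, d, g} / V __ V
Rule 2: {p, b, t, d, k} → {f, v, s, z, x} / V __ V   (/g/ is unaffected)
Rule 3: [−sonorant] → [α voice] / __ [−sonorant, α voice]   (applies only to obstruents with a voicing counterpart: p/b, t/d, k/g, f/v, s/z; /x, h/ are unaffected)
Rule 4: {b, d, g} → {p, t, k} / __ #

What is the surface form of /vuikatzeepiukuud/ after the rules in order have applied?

Rule 1 (intervocalic voicing): /k/ is a voiceless stop between vowels /i/ and /a/, so it voices to [g]. /p/ is a voiceless stop between vowels /e/ and /i/, so it voices to [b]. /k/ is a voiceless stop between vowels /u/ and /u/, so it voices to [g]. /vuikatzeepiukuud/ → vuigatzeebiuguud.
Rule 2 (intervocalic spirantization): /b/ is a stop between vowels /e/ and /i/, so it spirantizes to the fricative [v]. /vuigatzeebiuguud/ → vuigatzeeviuguud.
Rule 3 (regressive voicing assimilation): /t/ precedes the voiced obstruent /z/, so it voices to [d] by assimilation. /vuigatzeeviuguud/ → vuigadzeeviuguud.
Rule 4 (final devoicing): /d/ is a voiced stop in word-final position, so it devoices to [t]. /vuigadzeeviuguud/ → vuigadzeeviuguut.

vuigadzeeviuguut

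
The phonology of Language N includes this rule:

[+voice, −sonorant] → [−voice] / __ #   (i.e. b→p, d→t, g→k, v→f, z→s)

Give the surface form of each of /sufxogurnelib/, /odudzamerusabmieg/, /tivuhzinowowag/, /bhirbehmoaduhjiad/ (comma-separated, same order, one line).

sufxogurnelip, odudzamerusabmiek, tivuhzinowowak, bhirbehmoaduhjiat

/sufxogurnelib/: /b/ is a voiced obstruent in word-final position, so it devoices to [p]. → [sufxogurnelip].
/odudzamerusabmieg/: /g/ is a voiced obstruent in word-final position, so it devoices to [k]. → [odudzamerusabmiek].
/tivuhzinowowag/: /g/ is a voiced obstruent in word-final position, so it devoices to [k]. → [tivuhzinowowak].
/bhirbehmoaduhjiad/: /d/ is a voiced obstruent in word-final position, so it devoices to [t]. → [bhirbehmoaduhjiat].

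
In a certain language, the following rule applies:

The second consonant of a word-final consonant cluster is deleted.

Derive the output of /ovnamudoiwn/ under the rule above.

/n/ is the second consonant of a word-final cluster /wn/, so it deletes.
Surface form: [ovnamudoiw].

ovnamudoiw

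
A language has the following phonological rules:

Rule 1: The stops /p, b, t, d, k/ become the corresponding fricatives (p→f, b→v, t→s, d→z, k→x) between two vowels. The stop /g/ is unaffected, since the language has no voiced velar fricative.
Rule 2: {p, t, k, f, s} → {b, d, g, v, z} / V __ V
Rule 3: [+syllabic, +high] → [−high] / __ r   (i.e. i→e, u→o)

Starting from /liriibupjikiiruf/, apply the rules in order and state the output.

Rule 1 (intervocalic spirantization): /b/ is a stop between vowels /i/ and /u/, so it spirantizes to the fricative [v]. /k/ is a stop between vowels /i/ and /i/, so it spirantizes to the fricative [x]. /liriibupjikiiruf/ → liriivupjixiiruf.
Rule 2 (intervocalic voicing): no segment meets the environment; /liriivupjixiiruf/ is unchanged.
Rule 3 (pre-rhotic lowering): /i/ is a high vowel immediately before /r/, so it lowers to [e]. /i/ is a high vowel immediately before /r/, so it lowers to [e]. /liriivupjixiiruf/ → leriivupjixieruf.

leriivupjixieruf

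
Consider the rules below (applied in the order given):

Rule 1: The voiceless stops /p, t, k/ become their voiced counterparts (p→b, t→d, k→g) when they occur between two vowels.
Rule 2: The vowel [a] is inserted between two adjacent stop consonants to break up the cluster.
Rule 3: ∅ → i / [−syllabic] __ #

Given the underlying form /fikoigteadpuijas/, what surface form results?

Rule 1 (intervocalic voicing): /k/ is a voiceless stop between vowels /i/ and /o/, so it voices to [g]. /fikoigteadpuijas/ → figoigteadpuijas.
Rule 2 (stop-cluster a-epenthesis): /g/ and /t/ form a stop–stop cluster, so [a] is inserted between them. /d/ and /p/ form a stop–stop cluster, so [a] is inserted between them. /figoigteadpuijas/ → figoigateadapuijas.
Rule 3 (final i-epenthesis): the form ends in the consonant /s/, so [i] is inserted word-finally. /figoigateadapuijas/ → figoigateadapuijasi.

figoigateadapuijasi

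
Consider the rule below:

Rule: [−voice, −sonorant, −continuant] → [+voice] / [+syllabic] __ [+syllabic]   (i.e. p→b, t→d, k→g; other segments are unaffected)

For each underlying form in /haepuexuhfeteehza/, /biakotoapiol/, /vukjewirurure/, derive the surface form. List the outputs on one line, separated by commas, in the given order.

haebuexuhfedeehza, biagodoabiol, vukjewirurure

/haepuexuhfeteehza/: /p/ is a voiceless stop between vowels /e/ and /u/, so it voices to [b]. /t/ is a voiceless stop between vowels /e/ and /e/, so it voices to [d]. → [haebuexuhfedeehza].
/biakotoapiol/: /k/ is a voiceless stop between vowels /a/ and /o/, so it voices to [g]. /t/ is a voiceless stop between vowels /o/ and /o/, so it voices to [d]. /p/ is a voiceless stop between vowels /a/ and /i/, so it voices to [b]. → [biagodoabiol].
/vukjewirurure/: the rule's environment is not met; surfaces unchanged as [vukjewirurure].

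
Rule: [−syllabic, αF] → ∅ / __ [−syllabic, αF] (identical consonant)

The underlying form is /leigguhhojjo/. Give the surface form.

leiguhojo

/gg/ is a geminate; the first /g/ deletes.
/hh/ is a geminate; the first /h/ deletes.
/jj/ is a geminate; the first /j/ deletes.
Surface form: [leiguhojo].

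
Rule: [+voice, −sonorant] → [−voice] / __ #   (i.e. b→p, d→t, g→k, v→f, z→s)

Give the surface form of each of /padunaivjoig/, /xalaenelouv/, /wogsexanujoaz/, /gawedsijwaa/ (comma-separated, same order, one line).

/padunaivjoig/: /g/ is a voiced obstruent in word-final position, so it devoices to [k]. → [padunaivjoik].
/xalaenelouv/: /v/ is a voiced obstruent in word-final position, so it devoices to [f]. → [xalaenelouf].
/wogsexanujoaz/: /z/ is a voiced obstruent in word-final position, so it devoices to [s]. → [wogsexanujoas].
/gawedsijwaa/: the rule's environment is not met; surfaces unchanged as [gawedsijwaa].

padunaivjoik, xalaenelouf, wogsexanujoas, gawedsijwaa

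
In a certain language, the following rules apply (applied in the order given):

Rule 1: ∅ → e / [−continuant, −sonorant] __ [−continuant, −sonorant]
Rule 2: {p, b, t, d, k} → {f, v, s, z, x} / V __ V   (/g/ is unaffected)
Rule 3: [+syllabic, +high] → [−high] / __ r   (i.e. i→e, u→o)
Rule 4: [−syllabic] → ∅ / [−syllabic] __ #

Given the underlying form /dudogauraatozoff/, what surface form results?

duzogaoraasozof

Rule 1 (stop-cluster e-epenthesis): no segment meets the environment; /dudogauraatozoff/ is unchanged.
Rule 2 (intervocalic spirantization): /d/ is a stop between vowels /u/ and /o/, so it spirantizes to the fricative [z]. /t/ is a stop between vowels /a/ and /o/, so it spirantizes to the fricative [s]. /dudogauraatozoff/ → duzogauraasozoff.
Rule 3 (pre-rhotic lowering): /u/ is a high vowel immediately before /r/, so it lowers to [o]. /duzogauraasozoff/ → duzogaoraasozoff.
Rule 4 (final cluster simplification): /f/ is the second consonant of a word-final cluster /ff/, so it deletes. /duzogaoraasozoff/ → duzogaoraasozof.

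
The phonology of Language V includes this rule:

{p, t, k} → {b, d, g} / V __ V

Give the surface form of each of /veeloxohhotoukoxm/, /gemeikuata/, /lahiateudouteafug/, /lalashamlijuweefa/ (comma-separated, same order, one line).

/veeloxohhotoukoxm/: /t/ is a voiceless stop between vowels /o/ and /o/, so it voices to [d]. /k/ is a voiceless stop between vowels /u/ and /o/, so it voices to [g]. → [veeloxohhodougoxm].
/gemeikuata/: /k/ is a voiceless stop between vowels /i/ and /u/, so it voices to [g]. /t/ is a voiceless stop between vowels /a/ and /a/, so it voices to [d]. → [gemeiguada].
/lahiateudouteafug/: /t/ is a voiceless stop between vowels /a/ and /e/, so it voices to [d]. /t/ is a voiceless stop between vowels /u/ and /e/, so it voices to [d]. → [lahiadeudoudeafug].
/lalashamlijuweefa/: the rule's environment is not met; surfaces unchanged as [lalashamlijuweefa].

veeloxohhodougoxm, gemeiguada, lahiadeudoudeafug, lalashamlijuweefa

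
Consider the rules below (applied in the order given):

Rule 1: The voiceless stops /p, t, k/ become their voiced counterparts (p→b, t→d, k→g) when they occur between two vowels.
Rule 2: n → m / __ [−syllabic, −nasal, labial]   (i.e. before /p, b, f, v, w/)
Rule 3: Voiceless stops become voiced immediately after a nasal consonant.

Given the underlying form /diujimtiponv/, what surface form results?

diujimdibomv

Rule 1 (intervocalic voicing): /p/ is a voiceless stop between vowels /i/ and /o/, so it voices to [b]. /diujimtiponv/ → diujimtibonv.
Rule 2 (nasal place assimilation): /n/ precedes the labial consonant /v/, so it assimilates in place to [m]. /diujimtibonv/ → diujimtibomv.
Rule 3 (post-nasal voicing): /t/ is a voiceless stop immediately after the nasal /m/, so it voices to [d]. /diujimtibomv/ → diujimdibomv.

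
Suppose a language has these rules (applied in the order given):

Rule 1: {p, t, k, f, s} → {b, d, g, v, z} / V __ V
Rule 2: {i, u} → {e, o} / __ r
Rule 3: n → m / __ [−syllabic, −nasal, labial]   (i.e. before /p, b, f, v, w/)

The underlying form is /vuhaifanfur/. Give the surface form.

Rule 1 (intervocalic voicing): /f/ is a voiceless obstruent between vowels /i/ and /a/, so it voices to [v]. /vuhaifanfur/ → vuhaivanfur.
Rule 2 (pre-rhotic lowering): /u/ is a high vowel immediately before /r/, so it lowers to [o]. /vuhaivanfur/ → vuhaivanfor.
Rule 3 (nasal place assimilation): /n/ precedes the labial consonant /f/, so it assimilates in place to [m]. /vuhaivanfor/ → vuhaivamfor.

vuhaivamfor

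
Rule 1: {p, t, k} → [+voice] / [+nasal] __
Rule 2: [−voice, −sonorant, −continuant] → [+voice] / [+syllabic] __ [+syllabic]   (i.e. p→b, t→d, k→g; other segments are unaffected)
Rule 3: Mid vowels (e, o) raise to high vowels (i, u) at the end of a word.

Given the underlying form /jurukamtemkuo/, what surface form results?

Rule 1 (post-nasal voicing): /t/ is a voiceless stop immediately after the nasal /m/, so it voices to [d]. /k/ is a voiceless stop immediately after the nasal /m/, so it voices to [g]. /jurukamtemkuo/ → jurukamdemguo.
Rule 2 (intervocalic voicing): /k/ is a voiceless stop between vowels /u/ and /a/, so it voices to [g]. /jurukamdemguo/ → jurugamdemguo.
Rule 3 (final vowel raising): /o/ is a mid vowel in word-final position, so it raises to [u]. /jurugamdemguo/ → jurugamdemguu.

jurugamdemguu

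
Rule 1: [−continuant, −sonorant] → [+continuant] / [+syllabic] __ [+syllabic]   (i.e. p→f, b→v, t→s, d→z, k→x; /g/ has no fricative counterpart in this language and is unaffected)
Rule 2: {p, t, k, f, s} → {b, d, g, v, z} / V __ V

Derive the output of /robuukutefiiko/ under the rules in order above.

Rule 1 (intervocalic spirantization): /b/ is a stop between vowels /o/ and /u/, so it spirantizes to the fricative [v]. /k/ is a stop between vowels /u/ and /u/, so it spirantizes to the fricative [x]. /t/ is a stop between vowels /u/ and /e/, so it spirantizes to the fricative [s]. /k/ is a stop between vowels /i/ and /o/, so it spirantizes to the fricative [x]. /robuukutefiiko/ → rovuuxusefiixo.
Rule 2 (intervocalic voicing): /s/ is a voiceless obstruent between vowels /u/ and /e/, so it voices to [z]. /f/ is a voiceless obstruent between vowels /e/ and /i/, so it voices to [v]. /rovuuxusefiixo/ → rovuuxuzeviixo.

rovuuxuzeviixo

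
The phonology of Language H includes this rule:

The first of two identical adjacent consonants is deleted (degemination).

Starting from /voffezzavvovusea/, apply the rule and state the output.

/ff/ is a geminate; the first /f/ deletes.
/zz/ is a geminate; the first /z/ deletes.
/vv/ is a geminate; the first /v/ deletes.
Surface form: [vofezavovusea].

vofezavovusea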